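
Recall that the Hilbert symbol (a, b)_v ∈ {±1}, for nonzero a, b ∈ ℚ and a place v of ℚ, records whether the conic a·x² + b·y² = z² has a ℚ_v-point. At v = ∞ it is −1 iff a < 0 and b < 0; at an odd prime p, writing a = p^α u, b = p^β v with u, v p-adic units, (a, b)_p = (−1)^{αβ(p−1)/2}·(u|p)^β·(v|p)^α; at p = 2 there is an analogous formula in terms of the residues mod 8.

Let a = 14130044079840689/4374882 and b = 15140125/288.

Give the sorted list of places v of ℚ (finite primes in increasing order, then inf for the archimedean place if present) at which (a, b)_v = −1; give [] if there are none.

(a, b) ≡ (2002, 10010) mod (ℚ^×)²; places V = {2, 3, 5, 7, 11, 13, 17, 19, 29, 41, 53, ∞}.
(a,b)_29: α=-2, u≡22; β=0, v≡25 (mod 29); (22|29)=+1, (25|29)=+1; sign (−1)^0·+1^0·+1^-2 = +1.
(a,b)_11: α=1, u≡6; β=3, v≡6 (mod 11); (6|11)=-1, (6|11)=-1; sign (−1)^1·-1^3·-1^1 = -1.
(a,b)_∞: sgn(2002)=+, sgn(10010)=+, so +1.
(a,b)_53: α=2, u≡31; β=0, v≡4 (mod 53); (31|53)=-1, (4|53)=+1; sign (−1)^0·-1^0·+1^2 = +1.
(a,b)_13: α=3, u≡11; β=1, v≡10 (mod 13); (11|13)=-1, (10|13)=+1; sign (−1)^0·-1^1·+1^3 = -1.
(a,b)_19: α=2, u≡11; β=0, v≡17 (mod 19); (11|19)=+1, (17|19)=+1; sign (−1)^0·+1^0·+1^2 = +1.
(a,b)_17: α=-2, u≡16; β=0, v≡7 (mod 17); (16|17)=+1, (7|17)=-1; sign (−1)^0·+1^0·-1^-2 = +1.
(a,b)_2: α=-1, β=-5; u≡1, v≡5 (mod 8); ε(u)ε(v)=0·0, αω(v)=-1·1, βω(u)=-5·0; sum ≡ 1  ⇒  -1.
(a,b)_7: α=3, u≡3; β=1, v≡1 (mod 7); (3|7)=-1, (1|7)=+1; sign (−1)^1·-1^1·+1^3 = +1.
(a,b)_3: α=-2, u≡1; β=-2, v≡2 (mod 3); (1|3)=+1, (2|3)=-1; sign (−1)^0·+1^-2·-1^-2 = +1.
(a,b)_5: α=0, u≡2; β=3, v≡2 (mod 5); (2|5)=-1, (2|5)=-1; sign (−1)^0·-1^3·-1^0 = -1.
(a,b)_41: α=2, u≡22; β=0, v≡14 (mod 41); (22|41)=-1, (14|41)=-1; sign (−1)^0·-1^0·-1^2 = +1.
(2002, 10010 / ℚ) ramifies at {2, 5, 11, 13}: a division algebra.

[2, 5, 11, 13]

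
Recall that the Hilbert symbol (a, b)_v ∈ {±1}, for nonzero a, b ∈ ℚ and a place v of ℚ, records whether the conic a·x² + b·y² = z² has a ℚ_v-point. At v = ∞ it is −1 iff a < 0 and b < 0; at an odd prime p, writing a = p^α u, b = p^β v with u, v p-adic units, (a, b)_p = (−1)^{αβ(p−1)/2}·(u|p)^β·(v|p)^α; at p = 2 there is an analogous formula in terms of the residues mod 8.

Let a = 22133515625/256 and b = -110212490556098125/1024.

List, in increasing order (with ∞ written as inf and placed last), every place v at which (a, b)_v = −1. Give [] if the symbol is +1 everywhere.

Mod squares: a ≡ 1416545, b ≡ -13. Check v ∈ {∞, 2, 5, 13, 19, 31, 37}.
v=19: a=19^1·(≡14), b=19^2·(≡17) mod 19; (14|19)=-1, (17|19)=+1; (−1)^{1·2·9}·(-1)^2·(+1)^1 = +1.
v=2: v_2(a)=-8, v_2(b)=-10; units ≡ 1, 3 (mod 8); ε·ε+αω+βω = 0·1+-8·1+-10·0 ≡ 0  ⇒  (a,b)_2 = +1.
v=31: a=31^1·(≡4), b=31^2·(≡7) mod 31; (4|31)=+1, (7|31)=+1; (−1)^{1·2·15}·(+1)^2·(+1)^1 = +1.
v=∞: 1416545 > 0 and -13 < 0  ⇒  (a,b)_∞ = +1.
v=13: a=13^1·(≡3), b=13^5·(≡4) mod 13; (3|13)=+1, (4|13)=+1; (−1)^{1·5·6}·(+1)^5·(+1)^1 = +1.
v=37: a=37^1·(≡12), b=37^2·(≡6) mod 37; (12|37)=+1, (6|37)=-1; (−1)^{1·2·18}·(+1)^2·(-1)^1 = -1.
v=5: a=5^7·(≡4), b=5^4·(≡2) mod 5; (4|5)=+1, (2|5)=-1; (−1)^{7·4·2}·(+1)^4·(-1)^7 = -1.
(1416545, -13 / ℚ) ramifies at {5, 37}: a division algebra.

[5, 37]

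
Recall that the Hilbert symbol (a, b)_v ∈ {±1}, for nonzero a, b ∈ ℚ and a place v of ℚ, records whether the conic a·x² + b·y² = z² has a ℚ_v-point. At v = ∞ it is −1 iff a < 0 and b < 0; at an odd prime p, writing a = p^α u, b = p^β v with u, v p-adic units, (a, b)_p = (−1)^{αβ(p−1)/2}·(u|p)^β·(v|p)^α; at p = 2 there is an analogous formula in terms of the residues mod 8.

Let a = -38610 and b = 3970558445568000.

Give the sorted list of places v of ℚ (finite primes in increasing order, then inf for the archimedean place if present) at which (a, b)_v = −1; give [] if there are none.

[2, 5, 11, 17]

Mod squares: a ≡ -4290, b ≡ 2805. Check v ∈ {∞, 2, 3, 5, 11, 13, 17}.
v=11: a=11^1·(≡10), b=11^3·(≡7) mod 11; (10|11)=-1, (7|11)=-1; (−1)^{1·3·5}·(-1)^3·(-1)^1 = -1.
v=13: a=13^1·(≡7), b=13^4·(≡9) mod 13; (7|13)=-1, (9|13)=+1; (−1)^{1·4·6}·(-1)^4·(+1)^1 = +1.
v=5: a=5^1·(≡3), b=5^3·(≡4) mod 5; (3|5)=-1, (4|5)=+1; (−1)^{1·3·2}·(-1)^3·(+1)^1 = -1.
v=2: v_2(a)=1, v_2(b)=14; units ≡ 7, 5 (mod 8); ε·ε+αω+βω = 1·0+1·1+14·0 ≡ 1  ⇒  (a,b)_2 = -1.
v=∞: -4290 < 0 and 2805 > 0  ⇒  (a,b)_∞ = +1.
v=17: a=17^0·(≡14), b=17^1·(≡14) mod 17; (14|17)=-1, (14|17)=-1; (−1)^{0·1·8}·(-1)^1·(-1)^0 = -1.
v=3: a=3^3·(≡1), b=3^1·(≡2) mod 3; (1|3)=+1, (2|3)=-1; (−1)^{3·1·1}·(+1)^1·(-1)^3 = +1.
Ram(-4290, 2805) = {2, 5, 11, 17}; no ℚ_2-point on the conic.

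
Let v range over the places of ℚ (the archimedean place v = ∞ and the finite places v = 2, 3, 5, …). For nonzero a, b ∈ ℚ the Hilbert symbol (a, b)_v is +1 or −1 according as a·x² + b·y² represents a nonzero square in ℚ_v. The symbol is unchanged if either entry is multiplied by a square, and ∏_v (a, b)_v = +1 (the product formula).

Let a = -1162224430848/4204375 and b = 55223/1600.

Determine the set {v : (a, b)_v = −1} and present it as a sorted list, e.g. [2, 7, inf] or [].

[2, 37]

Mod squares: a ≡ -4198649, b ≡ 23. Check v ∈ {∞, 2, 3, 5, 7, 13, 23, 29, 31, 37, 43}.
v=2: v_2(a)=8, v_2(b)=-6; units ≡ 7, 7 (mod 8); ε·ε+αω+βω = 1·1+8·0+-6·0 ≡ 1  ⇒  (a,b)_2 = -1.
v=37: a=37^1·(≡2), b=37^0·(≡35) mod 37; (2|37)=-1, (35|37)=-1; (−1)^{1·0·18}·(-1)^0·(-1)^1 = -1.
v=29: a=29^3·(≡23), b=29^0·(≡13) mod 29; (23|29)=+1, (13|29)=+1; (−1)^{3·0·14}·(+1)^0·(+1)^3 = +1.
v=3: a=3^2·(≡1), b=3^0·(≡2) mod 3; (1|3)=+1, (2|3)=-1; (−1)^{2·0·1}·(+1)^0·(-1)^2 = +1.
v=23: a=23^0·(≡16), b=23^1·(≡6) mod 23; (16|23)=+1, (6|23)=+1; (−1)^{0·1·11}·(+1)^1·(+1)^0 = +1.
v=5: a=5^-4·(≡1), b=5^-2·(≡2) mod 5; (1|5)=+1, (2|5)=-1; (−1)^{-4·-2·2}·(+1)^-2·(-1)^-4 = +1.
v=43: a=43^1·(≡11), b=43^0·(≡6) mod 43; (11|43)=+1, (6|43)=+1; (−1)^{1·0·21}·(+1)^0·(+1)^1 = +1.
v=∞: -4198649 < 0 and 23 > 0  ⇒  (a,b)_∞ = +1.
v=7: a=7^-1·(≡4), b=7^4·(≡4) mod 7; (4|7)=+1, (4|7)=+1; (−1)^{-1·4·3}·(+1)^4·(+1)^-1 = +1.
v=31: a=31^-2·(≡27), b=31^0·(≡30) mod 31; (27|31)=-1, (30|31)=-1; (−1)^{-2·0·15}·(-1)^0·(-1)^-2 = +1.
v=13: a=13^1·(≡4), b=13^0·(≡12) mod 13; (4|13)=+1, (12|13)=+1; (−1)^{1·0·6}·(+1)^0·(+1)^1 = +1.
Ram(-4198649, 23) = {2, 37}; no ℚ_2-point on the conic.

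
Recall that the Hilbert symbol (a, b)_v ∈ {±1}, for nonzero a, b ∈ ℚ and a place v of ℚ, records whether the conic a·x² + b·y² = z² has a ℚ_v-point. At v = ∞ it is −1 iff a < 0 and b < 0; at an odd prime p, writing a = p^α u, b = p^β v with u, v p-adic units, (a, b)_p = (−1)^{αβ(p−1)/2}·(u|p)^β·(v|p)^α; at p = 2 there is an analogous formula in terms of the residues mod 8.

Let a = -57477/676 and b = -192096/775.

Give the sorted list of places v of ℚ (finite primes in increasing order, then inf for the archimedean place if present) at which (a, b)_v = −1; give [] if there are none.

Mod squares: a ≡ -1173, b ≡ -41354. Check v ∈ {∞, 2, 3, 5, 7, 13, 17, 23, 29, 31}.
v=17: a=17^1·(≡8), b=17^0·(≡14) mod 17; (8|17)=+1, (14|17)=-1; (−1)^{1·0·8}·(+1)^0·(-1)^1 = -1.
v=31: a=31^0·(≡16), b=31^-1·(≡24) mod 31; (16|31)=+1, (24|31)=-1; (−1)^{0·-1·15}·(+1)^-1·(-1)^0 = +1.
v=2: v_2(a)=-2, v_2(b)=5; units ≡ 3, 3 (mod 8); ε·ε+αω+βω = 1·1+-2·1+5·1 ≡ 0  ⇒  (a,b)_2 = +1.
v=5: a=5^0·(≡3), b=5^-2·(≡4) mod 5; (3|5)=-1, (4|5)=+1; (−1)^{0·-2·2}·(-1)^-2·(+1)^0 = +1.
v=∞: -1173 < 0 and -41354 < 0  ⇒  (a,b)_∞ = -1.
v=23: a=23^1·(≡6), b=23^1·(≡7) mod 23; (6|23)=+1, (7|23)=-1; (−1)^{1·1·11}·(+1)^1·(-1)^1 = +1.
v=13: a=13^-2·(≡12), b=13^0·(≡12) mod 13; (12|13)=+1, (12|13)=+1; (−1)^{-2·0·6}·(+1)^0·(+1)^-2 = +1.
v=3: a=3^1·(≡2), b=3^2·(≡1) mod 3; (2|3)=-1, (1|3)=+1; (−1)^{1·2·1}·(-1)^2·(+1)^1 = +1.
v=7: a=7^2·(≡6), b=7^0·(≡1) mod 7; (6|7)=-1, (1|7)=+1; (−1)^{2·0·3}·(-1)^0·(+1)^2 = +1.
v=29: a=29^0·(≡13), b=29^1·(≡16) mod 29; (13|29)=+1, (16|29)=+1; (−1)^{0·1·14}·(+1)^1·(+1)^0 = +1.
Ram(-1173, -41354) = {17, ∞}; no ℚ_17-point on the conic.

[17, inf]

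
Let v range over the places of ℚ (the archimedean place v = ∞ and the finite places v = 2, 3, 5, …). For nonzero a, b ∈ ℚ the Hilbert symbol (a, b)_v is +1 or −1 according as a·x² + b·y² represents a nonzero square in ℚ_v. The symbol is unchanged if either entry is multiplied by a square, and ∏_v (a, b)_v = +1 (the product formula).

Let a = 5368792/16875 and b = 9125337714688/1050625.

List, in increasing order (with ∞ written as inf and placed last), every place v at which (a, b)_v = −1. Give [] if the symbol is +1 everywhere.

(a, b) ≡ (66, 13) mod (ℚ^×)²; places V = {2, 3, 5, 11, 13, 19, 41, 53, ∞}.
(a,b)_19: α=2, u≡11; β=2, v≡3 (mod 19); (11|19)=+1, (3|19)=-1; sign (−1)^0·+1^2·-1^2 = +1.
(a,b)_11: α=1, u≡2; β=0, v≡2 (mod 11); (2|11)=-1, (2|11)=-1; sign (−1)^0·-1^0·-1^1 = -1.
(a,b)_3: α=-3, u≡1; β=0, v≡1 (mod 3); (1|3)=+1, (1|3)=+1; sign (−1)^0·+1^0·+1^-3 = +1.
(a,b)_∞: sgn(66)=+, sgn(13)=+, so +1.
(a,b)_5: α=-4, u≡1; β=-4, v≡3 (mod 5); (1|5)=+1, (3|5)=-1; sign (−1)^0·+1^-4·-1^-4 = +1.
(a,b)_41: α=0, u≡31; β=-2, v≡22 (mod 41); (31|41)=+1, (22|41)=-1; sign (−1)^0·+1^-2·-1^0 = +1.
(a,b)_2: α=3, β=12; u≡1, v≡5 (mod 8); ε(u)ε(v)=0·0, αω(v)=3·1, βω(u)=12·0; sum ≡ 1  ⇒  -1.
(a,b)_53: α=0, u≡10; β=2, v≡36 (mod 53); (10|53)=+1, (36|53)=+1; sign (−1)^0·+1^2·+1^0 = +1.
(a,b)_13: α=2, u≡9; β=3, v≡9 (mod 13); (9|13)=+1, (9|13)=+1; sign (−1)^0·+1^3·+1^2 = +1.
Ram(66, 13) = {2, 11}; no ℚ_2-point on the conic.

[2, 11]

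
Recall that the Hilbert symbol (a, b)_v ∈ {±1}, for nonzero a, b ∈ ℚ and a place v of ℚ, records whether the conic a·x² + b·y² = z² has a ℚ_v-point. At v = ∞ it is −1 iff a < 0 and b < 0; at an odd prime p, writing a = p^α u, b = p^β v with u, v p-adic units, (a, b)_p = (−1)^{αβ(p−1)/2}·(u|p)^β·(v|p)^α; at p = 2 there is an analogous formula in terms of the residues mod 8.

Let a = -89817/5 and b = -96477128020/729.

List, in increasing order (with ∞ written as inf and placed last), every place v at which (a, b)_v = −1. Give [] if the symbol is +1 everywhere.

[2, 3, 5, 13, 19, 31, 43, inf]

(a, b) ≡ (-9165, -2912605) mod (ℚ^×)²; places V = {2, 3, 5, 7, 13, 19, 23, 31, 43, 47, ∞}.
(a,b)_47: α=1, u≡22; β=0, v≡1 (mod 47); (22|47)=-1, (1|47)=+1; sign (−1)^0·-1^0·+1^1 = +1.
(a,b)_23: α=0, u≡18; β=1, v≡18 (mod 23); (18|23)=+1, (18|23)=+1; sign (−1)^0·+1^1·+1^0 = +1.
(a,b)_43: α=0, u≡2; β=1, v≡27 (mod 43); (2|43)=-1, (27|43)=-1; sign (−1)^0·-1^1·-1^0 = -1.
(a,b)_31: α=0, u≡29; β=1, v≡6 (mod 31); (29|31)=-1, (6|31)=-1; sign (−1)^0·-1^1·-1^0 = -1.
(a,b)_13: α=1, u≡4; β=2, v≡6 (mod 13); (4|13)=+1, (6|13)=-1; sign (−1)^0·+1^2·-1^1 = -1.
(a,b)_5: α=-1, u≡3; β=1, v≡4 (mod 5); (3|5)=-1, (4|5)=+1; sign (−1)^0·-1^1·+1^-1 = -1.
(a,b)_2: α=0, β=2; u≡3, v≡3 (mod 8); ε(u)ε(v)=1·1, αω(v)=0·1, βω(u)=2·1; sum ≡ 1  ⇒  -1.
(a,b)_7: α=2, u≡3; β=2, v≡2 (mod 7); (3|7)=-1, (2|7)=+1; sign (−1)^0·-1^2·+1^2 = +1.
(a,b)_3: α=1, u≡2; β=-6, v≡2 (mod 3); (2|3)=-1, (2|3)=-1; sign (−1)^0·-1^-6·-1^1 = -1.
(a,b)_∞: sgn(-9165)=−, sgn(-2912605)=−, so -1.
(a,b)_19: α=0, u≡3; β=1, v≡16 (mod 19); (3|19)=-1, (16|19)=+1; sign (−1)^0·-1^1·+1^0 = -1.
|Ram(-9165, -2912605)| = 8, even; anisotropic at {2, 3, 5, 13, 19, 31, 43, ∞}.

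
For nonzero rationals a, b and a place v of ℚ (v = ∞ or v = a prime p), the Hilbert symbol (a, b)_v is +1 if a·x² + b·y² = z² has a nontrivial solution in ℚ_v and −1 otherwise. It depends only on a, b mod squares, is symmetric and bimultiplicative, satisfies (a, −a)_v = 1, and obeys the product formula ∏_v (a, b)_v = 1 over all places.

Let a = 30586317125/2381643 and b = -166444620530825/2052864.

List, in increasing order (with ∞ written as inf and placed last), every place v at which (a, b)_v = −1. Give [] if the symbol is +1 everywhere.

Mod squares: a ≡ 41055, b ≡ -187. Check v ∈ {∞, 2, 3, 5, 7, 11, 13, 17, 23}.
v=13: a=13^2·(≡9), b=13^4·(≡2) mod 13; (9|13)=+1, (2|13)=-1; (−1)^{2·4·6}·(+1)^4·(-1)^2 = +1.
v=∞: 41055 > 0 and -187 < 0  ⇒  (a,b)_∞ = +1.
v=3: a=3^-9·(≡2), b=3^-6·(≡2) mod 3; (2|3)=-1, (2|3)=-1; (−1)^{-9·-6·1}·(-1)^-6·(-1)^-9 = -1.
v=11: a=11^-2·(≡3), b=11^-1·(≡5) mod 11; (3|11)=+1, (5|11)=+1; (−1)^{-2·-1·5}·(+1)^-1·(+1)^-2 = +1.
v=17: a=17^1·(≡16), b=17^1·(≡11) mod 17; (16|17)=+1, (11|17)=-1; (−1)^{1·1·8}·(+1)^1·(-1)^1 = -1.
v=7: a=7^1·(≡5), b=7^2·(≡2) mod 7; (5|7)=-1, (2|7)=+1; (−1)^{1·2·3}·(-1)^2·(+1)^1 = +1.
v=23: a=23^3·(≡20), b=23^4·(≡19) mod 23; (20|23)=-1, (19|23)=-1; (−1)^{3·4·11}·(-1)^4·(-1)^3 = -1.
v=5: a=5^3·(≡4), b=5^2·(≡3) mod 5; (4|5)=+1, (3|5)=-1; (−1)^{3·2·2}·(+1)^2·(-1)^3 = -1.
v=2: v_2(a)=0, v_2(b)=-8; units ≡ 7, 5 (mod 8); ε·ε+αω+βω = 1·0+0·1+-8·0 ≡ 0  ⇒  (a,b)_2 = +1.
(41055, -187 / ℚ) ramifies at {3, 5, 17, 23}: a division algebra.

[3, 5, 17, 23]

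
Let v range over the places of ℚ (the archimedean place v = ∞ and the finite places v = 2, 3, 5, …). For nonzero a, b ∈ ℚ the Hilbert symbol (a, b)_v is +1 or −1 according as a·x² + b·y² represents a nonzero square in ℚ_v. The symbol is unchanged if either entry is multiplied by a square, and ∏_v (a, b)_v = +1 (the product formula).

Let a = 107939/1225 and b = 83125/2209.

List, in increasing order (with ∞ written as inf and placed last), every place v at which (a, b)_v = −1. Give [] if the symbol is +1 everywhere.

Mod squares: a ≡ 299, b ≡ 133. Check v ∈ {∞, 2, 5, 7, 13, 19, 23, 47}.
v=∞: 299 > 0 and 133 > 0  ⇒  (a,b)_∞ = +1.
v=7: a=7^-2·(≡5), b=7^1·(≡6) mod 7; (5|7)=-1, (6|7)=-1; (−1)^{-2·1·3}·(-1)^1·(-1)^-2 = -1.
v=47: a=47^0·(≡9), b=47^-2·(≡29) mod 47; (9|47)=+1, (29|47)=-1; (−1)^{0·-2·23}·(+1)^-2·(-1)^0 = +1.
v=2: v_2(a)=0, v_2(b)=0; units ≡ 3, 5 (mod 8); ε·ε+αω+βω = 1·0+0·1+0·1 ≡ 0  ⇒  (a,b)_2 = +1.
v=5: a=5^-2·(≡1), b=5^4·(≡2) mod 5; (1|5)=+1, (2|5)=-1; (−1)^{-2·4·2}·(+1)^4·(-1)^-2 = +1.
v=13: a=13^1·(≡3), b=13^0·(≡10) mod 13; (3|13)=+1, (10|13)=+1; (−1)^{1·0·6}·(+1)^0·(+1)^1 = +1.
v=23: a=23^1·(≡4), b=23^0·(≡3) mod 23; (4|23)=+1, (3|23)=+1; (−1)^{1·0·11}·(+1)^0·(+1)^1 = +1.
v=19: a=19^2·(≡10), b=19^1·(≡1) mod 19; (10|19)=-1, (1|19)=+1; (−1)^{2·1·9}·(-1)^1·(+1)^2 = -1.
(299, 133 / ℚ) ramifies at {7, 19}: a division algebra.

[7, 19]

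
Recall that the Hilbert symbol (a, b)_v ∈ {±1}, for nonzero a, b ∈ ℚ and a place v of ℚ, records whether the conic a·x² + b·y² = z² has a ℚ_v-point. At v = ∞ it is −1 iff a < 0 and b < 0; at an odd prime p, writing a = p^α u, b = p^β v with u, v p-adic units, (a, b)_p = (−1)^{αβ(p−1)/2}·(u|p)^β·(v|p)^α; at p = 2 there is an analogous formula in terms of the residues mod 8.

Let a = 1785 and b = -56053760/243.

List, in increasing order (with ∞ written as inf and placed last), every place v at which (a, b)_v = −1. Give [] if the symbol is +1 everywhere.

[3, 5, 17, 23]

(a, b) ≡ (1785, -41055) mod (ℚ^×)²; places V = {2, 3, 5, 7, 17, 23, ∞}.
(a,b)_7: α=1, u≡3; β=1, v≡1 (mod 7); (3|7)=-1, (1|7)=+1; sign (−1)^1·-1^1·+1^1 = +1.
(a,b)_3: α=1, u≡1; β=-5, v≡1 (mod 3); (1|3)=+1, (1|3)=+1; sign (−1)^1·+1^-5·+1^1 = -1.
(a,b)_∞: sgn(1785)=+, sgn(-41055)=−, so +1.
(a,b)_17: α=1, u≡3; β=1, v≡8 (mod 17); (3|17)=-1, (8|17)=+1; sign (−1)^0·-1^1·+1^1 = -1.
(a,b)_2: α=0, β=12; u≡1, v≡1 (mod 8); ε(u)ε(v)=0·0, αω(v)=0·0, βω(u)=12·0; sum ≡ 0  ⇒  +1.
(a,b)_23: α=0, u≡14; β=1, v≡4 (mod 23); (14|23)=-1, (4|23)=+1; sign (−1)^0·-1^1·+1^0 = -1.
(a,b)_5: α=1, u≡2; β=1, v≡1 (mod 5); (2|5)=-1, (1|5)=+1; sign (−1)^0·-1^1·+1^1 = -1.
Ram(1785, -41055) = {3, 5, 17, 23}; no ℚ_3-point on the conic.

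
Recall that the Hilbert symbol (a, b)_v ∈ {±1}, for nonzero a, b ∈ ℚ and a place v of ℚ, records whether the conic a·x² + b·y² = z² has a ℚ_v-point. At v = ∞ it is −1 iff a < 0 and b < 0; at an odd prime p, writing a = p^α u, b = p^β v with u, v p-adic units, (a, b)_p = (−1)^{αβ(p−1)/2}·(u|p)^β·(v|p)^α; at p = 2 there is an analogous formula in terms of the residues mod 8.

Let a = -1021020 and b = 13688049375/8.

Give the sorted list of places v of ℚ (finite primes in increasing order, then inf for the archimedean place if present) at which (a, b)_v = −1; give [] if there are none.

[5, 7, 11, 17]

Mod squares: a ≡ -255255, b ≡ 238. Check v ∈ {∞, 2, 3, 5, 7, 11, 13, 17}.
v=∞: -255255 < 0 and 238 > 0  ⇒  (a,b)_∞ = +1.
v=17: a=17^1·(≡1), b=17^1·(≡12) mod 17; (1|17)=+1, (12|17)=-1; (−1)^{1·1·8}·(+1)^1·(-1)^1 = -1.
v=7: a=7^1·(≡6), b=7^1·(≡3) mod 7; (6|7)=-1, (3|7)=-1; (−1)^{1·1·3}·(-1)^1·(-1)^1 = -1.
v=2: v_2(a)=2, v_2(b)=-3; units ≡ 1, 7 (mod 8); ε·ε+αω+βω = 0·1+2·0+-3·0 ≡ 0  ⇒  (a,b)_2 = +1.
v=11: a=11^1·(≡9), b=11^2·(≡7) mod 11; (9|11)=+1, (7|11)=-1; (−1)^{1·2·5}·(+1)^2·(-1)^1 = -1.
v=5: a=5^1·(≡1), b=5^4·(≡3) mod 5; (1|5)=+1, (3|5)=-1; (−1)^{1·4·2}·(+1)^4·(-1)^1 = -1.
v=3: a=3^1·(≡1), b=3^2·(≡1) mod 3; (1|3)=+1, (1|3)=+1; (−1)^{1·2·1}·(+1)^2·(+1)^1 = +1.
v=13: a=13^1·(≡6), b=13^2·(≡9) mod 13; (6|13)=-1, (9|13)=+1; (−1)^{1·2·6}·(-1)^2·(+1)^1 = +1.
|Ram(-255255, 238)| = 4, even; anisotropic at {5, 7, 11, 17}.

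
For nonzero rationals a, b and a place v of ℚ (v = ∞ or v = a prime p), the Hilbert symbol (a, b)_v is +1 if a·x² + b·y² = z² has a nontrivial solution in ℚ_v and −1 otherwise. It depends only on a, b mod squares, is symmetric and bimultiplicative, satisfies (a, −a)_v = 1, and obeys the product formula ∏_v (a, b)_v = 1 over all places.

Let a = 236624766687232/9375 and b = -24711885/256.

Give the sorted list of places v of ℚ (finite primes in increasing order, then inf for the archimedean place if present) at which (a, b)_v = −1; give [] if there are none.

[2, 3, 5, 11]

Mod squares: a ≡ 330, b ≡ -165. Check v ∈ {∞, 2, 3, 5, 7, 11, 43}.
v=3: a=3^-1·(≡2), b=3^5·(≡2) mod 3; (2|3)=-1, (2|3)=-1; (−1)^{-1·5·1}·(-1)^5·(-1)^-1 = -1.
v=7: a=7^2·(≡2), b=7^0·(≡3) mod 7; (2|7)=+1, (3|7)=-1; (−1)^{2·0·3}·(+1)^0·(-1)^2 = +1.
v=∞: 330 > 0 and -165 < 0  ⇒  (a,b)_∞ = +1.
v=5: a=5^-5·(≡4), b=5^1·(≡3) mod 5; (4|5)=+1, (3|5)=-1; (−1)^{-5·1·2}·(+1)^1·(-1)^-5 = -1.
v=43: a=43^0·(≡37), b=43^2·(≡39) mod 43; (37|43)=-1, (39|43)=-1; (−1)^{0·2·21}·(-1)^2·(-1)^0 = +1.
v=2: v_2(a)=11, v_2(b)=-8; units ≡ 5, 3 (mod 8); ε·ε+αω+βω = 0·1+11·1+-8·1 ≡ 1  ⇒  (a,b)_2 = -1.
v=11: a=11^9·(≡7), b=11^1·(≡2) mod 11; (7|11)=-1, (2|11)=-1; (−1)^{9·1·5}·(-1)^1·(-1)^9 = -1.
Ram(330, -165) = {2, 3, 5, 11}; no ℚ_2-point on the conic.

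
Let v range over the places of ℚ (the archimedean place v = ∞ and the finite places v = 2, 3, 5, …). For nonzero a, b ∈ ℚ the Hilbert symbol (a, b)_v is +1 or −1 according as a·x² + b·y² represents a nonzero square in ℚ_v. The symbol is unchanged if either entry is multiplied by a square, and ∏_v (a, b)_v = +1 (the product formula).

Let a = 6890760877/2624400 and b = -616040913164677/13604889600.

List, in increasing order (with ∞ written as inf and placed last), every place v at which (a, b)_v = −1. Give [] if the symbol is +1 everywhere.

[]

(a, b) ≡ (13, -13) mod (ℚ^×)²; places V = {2, 3, 5, 7, 11, 13, 23, ∞}.
(a,b)_3: α=-8, u≡1; β=-12, v≡2 (mod 3); (1|3)=+1, (2|3)=-1; sign (−1)^0·+1^-12·-1^-8 = +1.
(a,b)_2: α=-4, β=-10; u≡5, v≡3 (mod 8); ε(u)ε(v)=0·1, αω(v)=-4·1, βω(u)=-10·1; sum ≡ 0  ⇒  +1.
(a,b)_23: α=2, u≡4; β=4, v≡22 (mod 23); (4|23)=+1, (22|23)=-1; sign (−1)^0·+1^4·-1^2 = +1.
(a,b)_13: α=3, u≡4; β=5, v≡12 (mod 13); (4|13)=+1, (12|13)=+1; sign (−1)^0·+1^5·+1^3 = +1.
(a,b)_7: α=2, u≡3; β=2, v≡4 (mod 7); (3|7)=-1, (4|7)=+1; sign (−1)^0·-1^2·+1^2 = +1.
(a,b)_11: α=2, u≡2; β=2, v≡1 (mod 11); (2|11)=-1, (1|11)=+1; sign (−1)^0·-1^2·+1^2 = +1.
(a,b)_∞: sgn(13)=+, sgn(-13)=−, so +1.
(a,b)_5: α=-2, u≡2; β=-2, v≡2 (mod 5); (2|5)=-1, (2|5)=-1; sign (−1)^0·-1^-2·-1^-2 = +1.
Ram(a, b) = ∅: the form 13·x² + -13·y² − z² is isotropic over every ℚ_v, so by Hasse–Minkowski it is isotropic over ℚ.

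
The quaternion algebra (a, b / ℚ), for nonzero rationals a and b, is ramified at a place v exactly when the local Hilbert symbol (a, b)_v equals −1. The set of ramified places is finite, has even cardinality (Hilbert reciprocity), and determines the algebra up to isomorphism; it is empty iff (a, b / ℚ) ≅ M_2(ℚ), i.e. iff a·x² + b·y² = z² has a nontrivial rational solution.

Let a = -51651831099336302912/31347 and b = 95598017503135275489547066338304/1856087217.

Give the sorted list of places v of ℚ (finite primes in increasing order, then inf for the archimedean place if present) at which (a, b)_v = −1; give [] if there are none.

(a, b) ≡ (-29246331191, 3023603) mod (ℚ^×)²; places V = {2, 3, 7, 11, 17, 19, 23, 29, 37, 41, 43, ∞}.
(a,b)_∞: sgn(-29246331191)=−, sgn(3023603)=+, so +1.
(a,b)_41: α=1, u≡14; β=2, v≡22 (mod 41); (14|41)=-1, (22|41)=-1; sign (−1)^0·-1^2·-1^1 = -1.
(a,b)_37: α=2, u≡2; β=3, v≡24 (mod 37); (2|37)=-1, (24|37)=-1; sign (−1)^0·-1^3·-1^2 = -1.
(a,b)_3: α=-6, u≡1; β=-10, v≡2 (mod 3); (1|3)=+1, (2|3)=-1; sign (−1)^0·+1^-10·-1^-6 = +1.
(a,b)_2: α=6, β=10; u≡1, v≡3 (mod 8); ε(u)ε(v)=0·1, αω(v)=6·1, βω(u)=10·0; sum ≡ 0  ⇒  +1.
(a,b)_7: α=5, u≡2; β=8, v≡2 (mod 7); (2|7)=+1, (2|7)=+1; sign (−1)^0·+1^8·+1^5 = +1.
(a,b)_43: α=-1, u≡25; β=-2, v≡24 (mod 43); (25|43)=+1, (24|43)=+1; sign (−1)^0·+1^-2·+1^-1 = +1.
(a,b)_11: α=1, u≡10; β=1, v≡5 (mod 11); (10|11)=-1, (5|11)=+1; sign (−1)^1·-1^1·+1^1 = +1.
(a,b)_29: α=1, u≡8; β=2, v≡1 (mod 29); (8|29)=-1, (1|29)=+1; sign (−1)^0·-1^2·+1^1 = +1.
(a,b)_23: α=1, u≡6; β=1, v≡18 (mod 23); (6|23)=+1, (18|23)=+1; sign (−1)^1·+1^1·+1^1 = -1.
(a,b)_19: α=3, u≡13; β=7, v≡13 (mod 19); (13|19)=-1, (13|19)=-1; sign (−1)^1·-1^7·-1^3 = -1.
(a,b)_17: α=1, u≡5; β=-1, v≡3 (mod 17); (5|17)=-1, (3|17)=-1; sign (−1)^0·-1^-1·-1^1 = +1.
Ram(-29246331191, 3023603) = {19, 23, 37, 41}; no ℚ_19-point on the conic.

[19, 23, 37, 41]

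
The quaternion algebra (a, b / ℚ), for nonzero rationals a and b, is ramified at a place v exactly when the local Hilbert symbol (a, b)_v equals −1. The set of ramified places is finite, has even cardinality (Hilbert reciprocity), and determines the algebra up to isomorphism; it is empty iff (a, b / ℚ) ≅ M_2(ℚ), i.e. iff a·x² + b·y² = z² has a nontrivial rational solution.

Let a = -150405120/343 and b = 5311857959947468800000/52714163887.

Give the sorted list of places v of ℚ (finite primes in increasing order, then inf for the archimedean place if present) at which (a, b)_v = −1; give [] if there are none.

(a, b) ≡ (-1785, 910) mod (ℚ^×)²; places V = {2, 3, 5, 7, 11, 13, 17, 23, ∞}.
(a,b)_7: α=-3, u≡2; β=-7, v≡4 (mod 7); (2|7)=+1, (4|7)=+1; sign (−1)^1·+1^-7·+1^-3 = -1.
(a,b)_13: α=0, u≡1; β=1, v≡5 (mod 13); (1|13)=+1, (5|13)=-1; sign (−1)^0·+1^1·-1^0 = +1.
(a,b)_∞: sgn(-1785)=−, sgn(910)=+, so +1.
(a,b)_23: α=0, u≡12; β=-2, v≡9 (mod 23); (12|23)=+1, (9|23)=+1; sign (−1)^0·+1^-2·+1^0 = +1.
(a,b)_17: α=1, u≡6; β=4, v≡4 (mod 17); (6|17)=-1, (4|17)=+1; sign (−1)^0·-1^4·+1^1 = +1.
(a,b)_5: α=1, u≡2; β=5, v≡3 (mod 5); (2|5)=-1, (3|5)=-1; sign (−1)^0·-1^5·-1^1 = +1.
(a,b)_3: α=3, u≡2; β=6, v≡1 (mod 3); (2|3)=-1, (1|3)=+1; sign (−1)^0·-1^6·+1^3 = +1.
(a,b)_11: α=0, u≡7; β=-2, v≡7 (mod 11); (7|11)=-1, (7|11)=-1; sign (−1)^0·-1^-2·-1^0 = +1.
(a,b)_2: α=16, β=31; u≡7, v≡7 (mod 8); ε(u)ε(v)=1·1, αω(v)=16·0, βω(u)=31·0; sum ≡ 1  ⇒  -1.
|Ram(-1785, 910)| = 2, even; anisotropic at {2, 7}.

[2, 7]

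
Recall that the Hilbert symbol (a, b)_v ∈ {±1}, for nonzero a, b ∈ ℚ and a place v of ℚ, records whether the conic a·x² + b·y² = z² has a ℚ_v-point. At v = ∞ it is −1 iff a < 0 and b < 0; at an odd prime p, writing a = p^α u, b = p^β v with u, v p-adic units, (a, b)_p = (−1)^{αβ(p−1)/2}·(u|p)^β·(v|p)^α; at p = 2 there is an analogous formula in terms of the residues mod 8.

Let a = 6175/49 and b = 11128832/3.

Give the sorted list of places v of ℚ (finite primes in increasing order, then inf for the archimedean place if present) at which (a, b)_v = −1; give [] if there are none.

(a, b) ≡ (247, 8151) mod (ℚ^×)²; places V = {2, 3, 5, 7, 11, 13, 19, ∞}.
(a,b)_5: α=2, u≡3; β=0, v≡4 (mod 5); (3|5)=-1, (4|5)=+1; sign (−1)^0·-1^0·+1^2 = +1.
(a,b)_2: α=0, β=12; u≡7, v≡7 (mod 8); ε(u)ε(v)=1·1, αω(v)=0·0, βω(u)=12·0; sum ≡ 1  ⇒  -1.
(a,b)_13: α=1, u≡2; β=1, v≡9 (mod 13); (2|13)=-1, (9|13)=+1; sign (−1)^0·-1^1·+1^1 = -1.
(a,b)_11: α=0, u≡3; β=1, v≡3 (mod 11); (3|11)=+1, (3|11)=+1; sign (−1)^0·+1^1·+1^0 = +1.
(a,b)_∞: sgn(247)=+, sgn(8151)=+, so +1.
(a,b)_19: α=1, u≡14; β=1, v≡5 (mod 19); (14|19)=-1, (5|19)=+1; sign (−1)^1·-1^1·+1^1 = +1.
(a,b)_3: α=0, u≡1; β=-1, v≡2 (mod 3); (1|3)=+1, (2|3)=-1; sign (−1)^0·+1^-1·-1^0 = +1.
(a,b)_7: α=-2, u≡1; β=0, v≡5 (mod 7); (1|7)=+1, (5|7)=-1; sign (−1)^0·+1^0·-1^-2 = +1.
|Ram(247, 8151)| = 2, even; anisotropic at {2, 13}.

[2, 13]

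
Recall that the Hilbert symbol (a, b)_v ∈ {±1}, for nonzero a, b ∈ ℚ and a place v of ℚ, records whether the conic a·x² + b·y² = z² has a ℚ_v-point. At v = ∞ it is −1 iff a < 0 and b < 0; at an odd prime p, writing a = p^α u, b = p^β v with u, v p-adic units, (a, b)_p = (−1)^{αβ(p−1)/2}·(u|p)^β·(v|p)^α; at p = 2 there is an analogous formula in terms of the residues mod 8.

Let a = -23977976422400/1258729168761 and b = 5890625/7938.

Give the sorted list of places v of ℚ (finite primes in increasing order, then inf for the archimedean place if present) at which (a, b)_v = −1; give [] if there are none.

(a, b) ≡ (-806, 754) mod (ℚ^×)²; places V = {2, 3, 5, 7, 11, 13, 19, 29, 31, ∞}.
(a,b)_7: α=4, u≡6; β=-2, v≡6 (mod 7); (6|7)=-1, (6|7)=-1; sign (−1)^0·-1^-2·-1^4 = +1.
(a,b)_∞: sgn(-806)=−, sgn(754)=+, so +1.
(a,b)_31: α=1, u≡7; β=0, v≡18 (mod 31); (7|31)=+1, (18|31)=+1; sign (−1)^0·+1^0·+1^1 = +1.
(a,b)_3: α=-20, u≡1; β=-4, v≡1 (mod 3); (1|3)=+1, (1|3)=+1; sign (−1)^0·+1^-4·+1^-20 = +1.
(a,b)_13: α=1, u≡4; β=1, v≡11 (mod 13); (4|13)=+1, (11|13)=-1; sign (−1)^0·+1^1·-1^1 = -1.
(a,b)_11: α=2, u≡10; β=0, v≡10 (mod 11); (10|11)=-1, (10|11)=-1; sign (−1)^0·-1^0·-1^2 = +1.
(a,b)_19: α=-2, u≡7; β=0, v≡10 (mod 19); (7|19)=+1, (10|19)=-1; sign (−1)^0·+1^0·-1^-2 = +1.
(a,b)_5: α=2, u≡4; β=6, v≡4 (mod 5); (4|5)=+1, (4|5)=+1; sign (−1)^0·+1^6·+1^2 = +1.
(a,b)_2: α=13, β=-1; u≡5, v≡1 (mod 8); ε(u)ε(v)=0·0, αω(v)=13·0, βω(u)=-1·1; sum ≡ 1  ⇒  -1.
(a,b)_29: α=0, u≡28; β=1, v≡17 (mod 29); (28|29)=+1, (17|29)=-1; sign (−1)^0·+1^1·-1^0 = +1.
|Ram(-806, 754)| = 2, even; anisotropic at {2, 13}.

[2, 13]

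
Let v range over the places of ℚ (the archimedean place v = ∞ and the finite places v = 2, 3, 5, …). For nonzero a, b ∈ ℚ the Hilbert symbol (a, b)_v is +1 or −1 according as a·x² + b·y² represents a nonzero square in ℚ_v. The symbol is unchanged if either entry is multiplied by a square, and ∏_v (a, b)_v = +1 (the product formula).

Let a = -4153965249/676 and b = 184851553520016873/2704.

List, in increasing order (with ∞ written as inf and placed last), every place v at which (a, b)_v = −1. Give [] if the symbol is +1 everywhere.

(a, b) ≡ (-45849, 777) mod (ℚ^×)²; places V = {2, 3, 7, 13, 17, 19, 29, 31, 37, 43, ∞}.
(a,b)_31: α=1, u≡18; β=2, v≡7 (mod 31); (18|31)=+1, (7|31)=+1; sign (−1)^0·+1^2·+1^1 = +1.
(a,b)_13: α=-2, u≡2; β=-2, v≡3 (mod 13); (2|13)=-1, (3|13)=+1; sign (−1)^0·-1^-2·+1^-2 = +1.
(a,b)_19: α=0, u≡7; β=2, v≡16 (mod 19); (7|19)=+1, (16|19)=+1; sign (−1)^0·+1^2·+1^0 = +1.
(a,b)_17: α=1, u≡5; β=0, v≡3 (mod 17); (5|17)=-1, (3|17)=-1; sign (−1)^0·-1^0·-1^1 = -1.
(a,b)_3: α=1, u≡2; β=3, v≡1 (mod 3); (2|3)=-1, (1|3)=+1; sign (−1)^1·-1^3·+1^1 = +1.
(a,b)_2: α=-2, β=-4; u≡7, v≡1 (mod 8); ε(u)ε(v)=1·0, αω(v)=-2·0, βω(u)=-4·0; sum ≡ 0  ⇒  +1.
(a,b)_43: α=2, u≡27; β=2, v≡28 (mod 43); (27|43)=-1, (28|43)=-1; sign (−1)^0·-1^2·-1^2 = +1.
(a,b)_37: α=0, u≡22; β=1, v≡34 (mod 37); (22|37)=-1, (34|37)=+1; sign (−1)^0·-1^1·+1^0 = -1.
(a,b)_29: α=1, u≡11; β=2, v≡16 (mod 29); (11|29)=-1, (16|29)=+1; sign (−1)^0·-1^2·+1^1 = +1.
(a,b)_∞: sgn(-45849)=−, sgn(777)=+, so +1.
(a,b)_7: α=2, u≡2; β=3, v≡6 (mod 7); (2|7)=+1, (6|7)=-1; sign (−1)^0·+1^3·-1^2 = +1.
(-45849, 777 / ℚ) ramifies at {17, 37}: a division algebra.

[17, 37]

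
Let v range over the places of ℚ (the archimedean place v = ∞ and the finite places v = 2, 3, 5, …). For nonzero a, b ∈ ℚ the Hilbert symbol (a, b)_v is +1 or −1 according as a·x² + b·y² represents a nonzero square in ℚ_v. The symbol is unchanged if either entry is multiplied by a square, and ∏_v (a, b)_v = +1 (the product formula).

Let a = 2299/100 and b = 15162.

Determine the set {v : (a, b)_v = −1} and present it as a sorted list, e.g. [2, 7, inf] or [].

(a, b) ≡ (19, 42) mod (ℚ^×)²; places V = {2, 3, 5, 7, 11, 19, ∞}.
(a,b)_11: α=2, u≡8; β=0, v≡4 (mod 11); (8|11)=-1, (4|11)=+1; sign (−1)^0·-1^0·+1^2 = +1.
(a,b)_7: α=0, u≡5; β=1, v≡3 (mod 7); (5|7)=-1, (3|7)=-1; sign (−1)^0·-1^1·-1^0 = -1.
(a,b)_∞: sgn(19)=+, sgn(42)=+, so +1.
(a,b)_5: α=-2, u≡1; β=0, v≡2 (mod 5); (1|5)=+1, (2|5)=-1; sign (−1)^0·+1^0·-1^-2 = +1.
(a,b)_19: α=1, u≡9; β=2, v≡4 (mod 19); (9|19)=+1, (4|19)=+1; sign (−1)^0·+1^2·+1^1 = +1.
(a,b)_3: α=0, u≡1; β=1, v≡2 (mod 3); (1|3)=+1, (2|3)=-1; sign (−1)^0·+1^1·-1^0 = +1.
(a,b)_2: α=-2, β=1; u≡3, v≡5 (mod 8); ε(u)ε(v)=1·0, αω(v)=-2·1, βω(u)=1·1; sum ≡ 1  ⇒  -1.
Ram(19, 42) = {2, 7}; no ℚ_2-point on the conic.

[2, 7]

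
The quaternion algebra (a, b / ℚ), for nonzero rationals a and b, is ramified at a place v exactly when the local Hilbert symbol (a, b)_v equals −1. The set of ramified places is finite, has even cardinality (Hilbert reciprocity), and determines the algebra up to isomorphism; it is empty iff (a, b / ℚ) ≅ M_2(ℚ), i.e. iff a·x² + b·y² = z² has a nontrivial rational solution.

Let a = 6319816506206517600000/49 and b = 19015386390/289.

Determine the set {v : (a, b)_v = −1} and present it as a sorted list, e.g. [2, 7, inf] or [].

Mod squares: a ≡ 85215, b ≡ 81510. Check v ∈ {∞, 2, 3, 5, 7, 11, 13, 17, 19, 23}.
v=2: v_2(a)=8, v_2(b)=1; units ≡ 7, 3 (mod 8); ε·ε+αω+βω = 1·1+8·1+1·0 ≡ 1  ⇒  (a,b)_2 = -1.
v=∞: 85215 > 0 and 81510 > 0  ⇒  (a,b)_∞ = +1.
v=23: a=23^5·(≡8), b=23^2·(≡10) mod 23; (8|23)=+1, (10|23)=-1; (−1)^{5·2·11}·(+1)^2·(-1)^5 = -1.
v=5: a=5^5·(≡3), b=5^1·(≡2) mod 5; (3|5)=-1, (2|5)=-1; (−1)^{5·1·2}·(-1)^1·(-1)^5 = +1.
v=17: a=17^0·(≡7), b=17^-2·(≡10) mod 17; (7|17)=-1, (10|17)=-1; (−1)^{0·-2·8}·(-1)^-2·(-1)^0 = +1.
v=13: a=13^3·(≡1), b=13^1·(≡1) mod 13; (1|13)=+1, (1|13)=+1; (−1)^{3·1·6}·(+1)^1·(+1)^3 = +1.
v=19: a=19^1·(≡17), b=19^1·(≡12) mod 19; (17|19)=+1, (12|19)=-1; (−1)^{1·1·9}·(+1)^1·(-1)^1 = +1.
v=3: a=3^5·(≡1), b=3^3·(≡2) mod 3; (1|3)=+1, (2|3)=-1; (−1)^{5·3·1}·(+1)^3·(-1)^5 = +1.
v=11: a=11^2·(≡1), b=11^1·(≡6) mod 11; (1|11)=+1, (6|11)=-1; (−1)^{2·1·5}·(+1)^1·(-1)^2 = +1.
v=7: a=7^-2·(≡1), b=7^2·(≡1) mod 7; (1|7)=+1, (1|7)=+1; (−1)^{-2·2·3}·(+1)^2·(+1)^-2 = +1.
(85215, 81510 / ℚ) ramifies at {2, 23}: a division algebra.

[2, 23]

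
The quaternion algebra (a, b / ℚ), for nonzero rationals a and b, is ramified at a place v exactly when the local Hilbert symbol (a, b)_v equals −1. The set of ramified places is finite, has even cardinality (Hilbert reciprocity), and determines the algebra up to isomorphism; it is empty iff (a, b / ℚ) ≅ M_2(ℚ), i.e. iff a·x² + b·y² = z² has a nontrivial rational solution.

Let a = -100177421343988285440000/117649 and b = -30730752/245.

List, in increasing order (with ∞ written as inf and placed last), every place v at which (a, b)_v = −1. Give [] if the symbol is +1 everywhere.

(a, b) ≡ (-3187041, -7410) mod (ℚ^×)²; places V = {2, 3, 5, 7, 11, 13, 17, 19, 23, ∞}.
(a,b)_3: α=13, u≡1; β=5, v≡2 (mod 3); (1|3)=+1, (2|3)=-1; sign (−1)^1·+1^5·-1^13 = +1.
(a,b)_7: α=-6, u≡3; β=-2, v≡5 (mod 7); (3|7)=-1, (5|7)=-1; sign (−1)^0·-1^-2·-1^-6 = +1.
(a,b)_∞: sgn(-3187041)=−, sgn(-7410)=−, so -1.
(a,b)_5: α=4, u≡4; β=-1, v≡2 (mod 5); (4|5)=+1, (2|5)=-1; sign (−1)^0·+1^-1·-1^4 = +1.
(a,b)_13: α=1, u≡9; β=1, v≡5 (mod 13); (9|13)=+1, (5|13)=-1; sign (−1)^0·+1^1·-1^1 = -1.
(a,b)_2: α=18, β=9; u≡7, v≡7 (mod 8); ε(u)ε(v)=1·1, αω(v)=18·0, βω(u)=9·0; sum ≡ 1  ⇒  -1.
(a,b)_19: α=3, u≡2; β=1, v≡7 (mod 19); (2|19)=-1, (7|19)=+1; sign (−1)^1·-1^1·+1^3 = +1.
(a,b)_11: α=1, u≡1; β=0, v≡1 (mod 11); (1|11)=+1, (1|11)=+1; sign (−1)^0·+1^0·+1^1 = +1.
(a,b)_17: α=1, u≡11; β=0, v≡9 (mod 17); (11|17)=-1, (9|17)=+1; sign (−1)^0·-1^0·+1^1 = +1.
(a,b)_23: α=1, u≡1; β=0, v≡22 (mod 23); (1|23)=+1, (22|23)=-1; sign (−1)^0·+1^0·-1^1 = -1.
(-3187041, -7410 / ℚ) ramifies at {2, 13, 23, ∞}: a division algebra.

[2, 13, 23, inf]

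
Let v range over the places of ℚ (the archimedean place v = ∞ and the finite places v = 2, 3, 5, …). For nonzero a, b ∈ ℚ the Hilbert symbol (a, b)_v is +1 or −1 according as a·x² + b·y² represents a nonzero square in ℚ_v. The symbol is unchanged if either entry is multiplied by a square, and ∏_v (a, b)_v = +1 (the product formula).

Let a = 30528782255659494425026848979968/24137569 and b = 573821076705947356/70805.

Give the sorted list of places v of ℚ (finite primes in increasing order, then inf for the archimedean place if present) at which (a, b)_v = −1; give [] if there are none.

(a, b) ≡ (1427127, 155) mod (ℚ^×)²; places V = {2, 3, 5, 7, 11, 13, 17, 23, 31, 37, 43, ∞}.
(a,b)_13: α=3, u≡6; β=4, v≡3 (mod 13); (6|13)=-1, (3|13)=+1; sign (−1)^0·-1^4·+1^3 = +1.
(a,b)_43: α=3, u≡15; β=2, v≡5 (mod 43); (15|43)=+1, (5|43)=-1; sign (−1)^0·+1^2·-1^3 = -1.
(a,b)_17: α=-6, u≡5; β=-2, v≡4 (mod 17); (5|17)=-1, (4|17)=+1; sign (−1)^0·-1^-2·+1^-6 = +1.
(a,b)_5: α=0, u≡2; β=-1, v≡1 (mod 5); (2|5)=-1, (1|5)=+1; sign (−1)^0·-1^-1·+1^0 = -1.
(a,b)_3: α=9, u≡2; β=0, v≡2 (mod 3); (2|3)=-1, (2|3)=-1; sign (−1)^0·-1^0·-1^9 = -1.
(a,b)_23: α=3, u≡4; β=2, v≡15 (mod 23); (4|23)=+1, (15|23)=-1; sign (−1)^0·+1^2·-1^3 = -1.
(a,b)_7: α=0, u≡2; β=-2, v≡2 (mod 7); (2|7)=+1, (2|7)=+1; sign (−1)^0·+1^-2·+1^0 = +1.
(a,b)_31: α=2, u≡26; β=1, v≡25 (mod 31); (26|31)=-1, (25|31)=+1; sign (−1)^0·-1^1·+1^2 = -1.
(a,b)_2: α=10, β=2; u≡7, v≡3 (mod 8); ε(u)ε(v)=1·1, αω(v)=10·1, βω(u)=2·0; sum ≡ 1  ⇒  -1.
(a,b)_∞: sgn(1427127)=+, sgn(155)=+, so +1.
(a,b)_11: α=4, u≡5; β=2, v≡1 (mod 11); (5|11)=+1, (1|11)=+1; sign (−1)^0·+1^2·+1^4 = +1.
(a,b)_37: α=3, u≡22; β=2, v≡3 (mod 37); (22|37)=-1, (3|37)=+1; sign (−1)^0·-1^2·+1^3 = +1.
|Ram(1427127, 155)| = 6, even; anisotropic at {2, 3, 5, 23, 31, 43}.

[2, 3, 5, 23, 31, 43]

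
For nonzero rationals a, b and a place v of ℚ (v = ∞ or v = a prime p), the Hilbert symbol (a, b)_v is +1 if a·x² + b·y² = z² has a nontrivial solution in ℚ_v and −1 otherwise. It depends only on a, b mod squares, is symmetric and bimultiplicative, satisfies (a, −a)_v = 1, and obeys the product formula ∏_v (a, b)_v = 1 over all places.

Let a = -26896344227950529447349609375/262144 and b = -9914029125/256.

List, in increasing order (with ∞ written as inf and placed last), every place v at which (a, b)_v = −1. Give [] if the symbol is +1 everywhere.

(a, b) ≡ (-15015, -1365) mod (ℚ^×)²; places V = {2, 3, 5, 7, 11, 13, ∞}.
(a,b)_∞: sgn(-15015)=−, sgn(-1365)=−, so -1.
(a,b)_7: α=11, u≡2; β=5, v≡2 (mod 7); (2|7)=+1, (2|7)=+1; sign (−1)^1·+1^5·+1^11 = -1.
(a,b)_3: α=9, u≡2; β=1, v≡1 (mod 3); (2|3)=-1, (1|3)=+1; sign (−1)^1·-1^1·+1^9 = +1.
(a,b)_11: α=5, u≡10; β=2, v≡8 (mod 11); (10|11)=-1, (8|11)=-1; sign (−1)^0·-1^2·-1^5 = -1.
(a,b)_13: α=3, u≡5; β=1, v≡4 (mod 13); (5|13)=-1, (4|13)=+1; sign (−1)^0·-1^1·+1^3 = -1.
(a,b)_5: α=9, u≡3; β=3, v≡2 (mod 5); (3|5)=-1, (2|5)=-1; sign (−1)^0·-1^3·-1^9 = +1.
(a,b)_2: α=-18, β=-8; u≡1, v≡3 (mod 8); ε(u)ε(v)=0·1, αω(v)=-18·1, βω(u)=-8·0; sum ≡ 0  ⇒  +1.
|Ram(-15015, -1365)| = 4, even; anisotropic at {7, 11, 13, ∞}.

[7, 11, 13, inf]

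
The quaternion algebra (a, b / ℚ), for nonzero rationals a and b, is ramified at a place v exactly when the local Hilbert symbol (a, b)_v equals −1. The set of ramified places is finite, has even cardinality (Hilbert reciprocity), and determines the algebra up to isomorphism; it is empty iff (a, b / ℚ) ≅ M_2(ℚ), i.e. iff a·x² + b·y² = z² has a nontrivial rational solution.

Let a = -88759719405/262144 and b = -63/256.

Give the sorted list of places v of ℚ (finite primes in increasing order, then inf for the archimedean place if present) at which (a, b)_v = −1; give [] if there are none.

[5, 7, 17, 31, 41, inf]

(a, b) ≡ (-2484805, -7) mod (ℚ^×)²; places V = {2, 3, 5, 7, 17, 23, 31, 41, ∞}.
(a,b)_31: α=1, u≡24; β=0, v≡27 (mod 31); (24|31)=-1, (27|31)=-1; sign (−1)^0·-1^0·-1^1 = -1.
(a,b)_23: α=1, u≡10; β=0, v≡2 (mod 23); (10|23)=-1, (2|23)=+1; sign (−1)^0·-1^0·+1^1 = +1.
(a,b)_41: α=1, u≡7; β=0, v≡6 (mod 41); (7|41)=-1, (6|41)=-1; sign (−1)^0·-1^0·-1^1 = -1.
(a,b)_7: α=2, u≡6; β=1, v≡3 (mod 7); (6|7)=-1, (3|7)=-1; sign (−1)^0·-1^1·-1^2 = -1.
(a,b)_3: α=6, u≡2; β=2, v≡2 (mod 3); (2|3)=-1, (2|3)=-1; sign (−1)^0·-1^2·-1^6 = +1.
(a,b)_2: α=-18, β=-8; u≡3, v≡1 (mod 8); ε(u)ε(v)=1·0, αω(v)=-18·0, βω(u)=-8·1; sum ≡ 0  ⇒  +1.
(a,b)_5: α=1, u≡1; β=0, v≡2 (mod 5); (1|5)=+1, (2|5)=-1; sign (−1)^0·+1^0·-1^1 = -1.
(a,b)_∞: sgn(-2484805)=−, sgn(-7)=−, so -1.
(a,b)_17: α=1, u≡1; β=0, v≡5 (mod 17); (1|17)=+1, (5|17)=-1; sign (−1)^0·+1^0·-1^1 = -1.
|Ram(-2484805, -7)| = 6, even; anisotropic at {5, 7, 17, 31, 41, ∞}.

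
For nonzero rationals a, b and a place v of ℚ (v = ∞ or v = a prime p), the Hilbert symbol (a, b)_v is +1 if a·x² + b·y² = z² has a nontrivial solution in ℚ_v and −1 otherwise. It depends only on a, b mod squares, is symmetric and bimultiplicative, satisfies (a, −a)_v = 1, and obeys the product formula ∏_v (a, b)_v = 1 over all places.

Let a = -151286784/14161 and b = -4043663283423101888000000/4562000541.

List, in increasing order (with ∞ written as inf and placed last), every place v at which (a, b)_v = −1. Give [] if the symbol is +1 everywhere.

Mod squares: a ≡ -1221, b ≡ -8547. Check v ∈ {∞, 2, 3, 5, 7, 11, 17, 23, 37}.
v=3: a=3^1·(≡1), b=3^-3·(≡1) mod 3; (1|3)=+1, (1|3)=+1; (−1)^{1·-3·1}·(+1)^-3·(+1)^1 = -1.
v=7: a=7^-2·(≡1), b=7^-1·(≡4) mod 7; (1|7)=+1, (4|7)=+1; (−1)^{-2·-1·3}·(+1)^-1·(+1)^-2 = +1.
v=5: a=5^0·(≡1), b=5^6·(≡3) mod 5; (1|5)=+1, (3|5)=-1; (−1)^{0·6·2}·(+1)^6·(-1)^0 = +1.
v=∞: -1221 < 0 and -8547 < 0  ⇒  (a,b)_∞ = -1.
v=2: v_2(a)=10, v_2(b)=12; units ≡ 3, 5 (mod 8); ε·ε+αω+βω = 1·0+10·1+12·1 ≡ 0  ⇒  (a,b)_2 = +1.
v=17: a=17^-2·(≡5), b=17^-6·(≡1) mod 17; (5|17)=-1, (1|17)=+1; (−1)^{-2·-6·8}·(-1)^-6·(+1)^-2 = +1.
v=23: a=23^0·(≡14), b=23^2·(≡9) mod 23; (14|23)=-1, (9|23)=+1; (−1)^{0·2·11}·(-1)^2·(+1)^0 = +1.
v=11: a=11^3·(≡8), b=11^9·(≡4) mod 11; (8|11)=-1, (4|11)=+1; (−1)^{3·9·5}·(-1)^9·(+1)^3 = +1.
v=37: a=37^1·(≡11), b=37^3·(≡12) mod 37; (11|37)=+1, (12|37)=+1; (−1)^{1·3·18}·(+1)^3·(+1)^1 = +1.
Ram(-1221, -8547) = {3, ∞}; no ℚ_3-point on the conic.

[3, inf]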